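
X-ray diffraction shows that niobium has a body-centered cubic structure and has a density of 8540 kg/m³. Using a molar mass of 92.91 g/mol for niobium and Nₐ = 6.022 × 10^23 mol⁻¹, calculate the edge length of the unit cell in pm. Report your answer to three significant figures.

With Z = 2 atoms per BCC cell, a³ = Z·M/(N_A·ρ) = 2 × 92.91 / (6.022 × 10²³ × 8.540 g/cm³) = 3.613 × 10^-23 cm³.
a = (3.613 × 10^-23)^(1/3) = 3.306 × 10^-8 cm = 331 pm.

331 pm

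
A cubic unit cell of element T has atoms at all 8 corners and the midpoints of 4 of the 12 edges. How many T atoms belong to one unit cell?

2

Corner atoms are shared by 8 cells (1/8 each), edge atoms by 4 (1/4 each).
Net atoms = 8 × 1/8 + 4 × 1/4 = 1 + 1 = 2.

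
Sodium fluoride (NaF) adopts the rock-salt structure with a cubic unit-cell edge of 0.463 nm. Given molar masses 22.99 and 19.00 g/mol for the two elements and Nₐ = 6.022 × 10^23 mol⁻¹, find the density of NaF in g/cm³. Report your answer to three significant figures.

2.81 g/cm³

The rock-salt structure contains Z = 4 formula units per cell; M(NaF) = 22.99 + 19.00 = 41.99 g/mol.
a³ = (4.630 × 10^-8 cm)³ = 9.925 × 10^-23 cm³.
ρ = 4 × 41.99 / (6.022 × 10²³ × 9.925 × 10^-23) = 2.810 g/cm³.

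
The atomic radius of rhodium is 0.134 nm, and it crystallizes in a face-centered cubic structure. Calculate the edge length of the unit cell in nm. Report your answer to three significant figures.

In an FCC lattice, atoms touch along the face diagonal, so √2·a = 4r.
a = 4r/√2 = 4 × 0.134 / 1.4142 = 0.379 nm.

0.379 nm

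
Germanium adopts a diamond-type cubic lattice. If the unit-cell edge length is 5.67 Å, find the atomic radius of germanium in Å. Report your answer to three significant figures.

In a diamond cubic lattice, nearest neighbors lie along the body diagonal with √3·a = 8r.
r = √3·a/8 = 1.7321 × 5.67 / 8 = 1.23 Å.

1.23 Å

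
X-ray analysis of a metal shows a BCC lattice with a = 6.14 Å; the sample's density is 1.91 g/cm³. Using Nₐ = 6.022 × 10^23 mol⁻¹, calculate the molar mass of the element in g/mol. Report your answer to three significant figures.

133 g/mol

A BCC cell has Z = 2 atoms; a = 6.140 × 10^-8 cm.
M = ρ·N_A·a³/Z = 1.91 × 6.022 × 10²³ × 2.315 × 10^-22 / 2 = 133 g/mol.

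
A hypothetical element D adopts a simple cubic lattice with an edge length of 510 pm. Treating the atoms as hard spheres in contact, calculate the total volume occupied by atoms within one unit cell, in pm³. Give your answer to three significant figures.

6.95 × 10^7 pm³

In a simple cubic lattice atoms touch along the cell edge, so a = 2r, so r = 0.5000a = 255.0 pm.
V_atoms = Z × (4/3)πr³ = 1 × (4/3)π × (255.0)³ = 6.95 × 10^7 pm³.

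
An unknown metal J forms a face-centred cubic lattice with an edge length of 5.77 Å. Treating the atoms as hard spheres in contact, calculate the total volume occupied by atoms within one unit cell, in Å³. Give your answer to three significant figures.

142 Å³

In an FCC lattice atoms touch along the face diagonal, so √2·a = 4r, so r = 0.3536a = 2.040 Å.
V_atoms = Z × (4/3)πr³ = 4 × (4/3)π × (2.040)³ = 142 Å³.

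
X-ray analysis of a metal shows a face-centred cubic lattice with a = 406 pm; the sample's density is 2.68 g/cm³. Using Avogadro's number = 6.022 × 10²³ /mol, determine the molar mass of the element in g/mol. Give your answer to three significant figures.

An FCC cell has Z = 4 atoms; a = 4.060 × 10^-8 cm.
M = ρ·N_A·a³/Z = 2.68 × 6.022 × 10²³ × 6.692 × 10^-23 / 4 = 27.0 g/mol.

27.0 g/mol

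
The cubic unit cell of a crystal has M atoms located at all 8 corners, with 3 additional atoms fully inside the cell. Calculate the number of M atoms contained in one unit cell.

Corner atoms are shared by 8 cells (1/8 each), interior atoms are unshared.
Net atoms = 8 × 1/8 + 3 = 1 + 3 = 4.

4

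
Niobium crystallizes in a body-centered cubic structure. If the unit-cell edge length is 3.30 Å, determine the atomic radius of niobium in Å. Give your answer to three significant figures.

1.43 Å

In a BCC lattice, atoms touch along the body diagonal, so √3·a = 4r.
r = √3·a/4 = 1.7321 × 3.30 / 4 = 1.43 Å.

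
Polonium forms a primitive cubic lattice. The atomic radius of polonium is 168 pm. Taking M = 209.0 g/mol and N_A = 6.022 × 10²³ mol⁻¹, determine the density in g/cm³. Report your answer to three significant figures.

In a simple cubic lattice, atoms touch along the cell edge, so a = 2r, giving a = 336.0 pm = 3.360 × 10^-8 cm.
With Z = 1, ρ = Z·M/(N_A·a³) = 1 × 209.0 / (6.022 × 10²³ × 3.793 × 10^-23) = 9.149 g/cm³.

9.15 g/cm³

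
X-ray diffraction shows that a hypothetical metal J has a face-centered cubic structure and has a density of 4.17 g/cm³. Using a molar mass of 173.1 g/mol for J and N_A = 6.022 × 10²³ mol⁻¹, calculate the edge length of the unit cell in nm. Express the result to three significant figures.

With Z = 4 atoms per FCC cell, a³ = Z·M/(N_A·ρ) = 4 × 173.1 / (6.022 × 10²³ × 4.170 g/cm³) = 2.757 × 10^-22 cm³.
a = (2.757 × 10^-22)^(1/3) = 6.509 × 10^-8 cm = 0.651 nm.

0.651 nm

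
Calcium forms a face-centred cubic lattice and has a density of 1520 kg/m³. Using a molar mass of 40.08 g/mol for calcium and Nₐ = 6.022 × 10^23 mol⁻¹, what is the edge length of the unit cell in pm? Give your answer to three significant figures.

560 pm

With Z = 4 atoms per FCC cell, a³ = Z·M/(N_A·ρ) = 4 × 40.08 / (6.022 × 10²³ × 1.520 g/cm³) = 1.751 × 10^-22 cm³.
a = (1.751 × 10^-22)^(1/3) = 5.595 × 10^-8 cm = 560 pm.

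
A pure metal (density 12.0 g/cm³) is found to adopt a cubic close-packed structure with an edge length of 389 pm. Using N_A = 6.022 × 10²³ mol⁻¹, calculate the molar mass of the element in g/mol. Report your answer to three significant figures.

106 g/mol

An FCC cell has Z = 4 atoms; a = 3.890 × 10^-8 cm.
M = ρ·N_A·a³/Z = 12.0 × 6.022 × 10²³ × 5.886 × 10^-23 / 4 = 106 g/mol.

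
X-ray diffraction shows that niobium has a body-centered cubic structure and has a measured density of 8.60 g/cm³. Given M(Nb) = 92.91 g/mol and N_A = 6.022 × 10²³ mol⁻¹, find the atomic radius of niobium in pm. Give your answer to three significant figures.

For a BCC cell (Z = 2), a³ = Z·M/(N_A·ρ) = 2 × 92.91 / (6.022 × 10²³ × 8.600) = 3.588 × 10^-23 cm³, so a = 3.298 × 10^-8 cm = 329.8 pm.
Atoms touch along the body diagonal, so √3·a = 4r, so r = 0.4330 × a = 143 pm.

143 pm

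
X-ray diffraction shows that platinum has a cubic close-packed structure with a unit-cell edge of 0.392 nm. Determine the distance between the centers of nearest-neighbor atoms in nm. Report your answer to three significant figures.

0.277 nm

In an FCC structure, atoms touch along the face diagonal, so √2·a = 4r; the nearest-neighbor distance equals 2r = 0.7071·a.
d = 0.7071 × 0.392 = 0.277 nm.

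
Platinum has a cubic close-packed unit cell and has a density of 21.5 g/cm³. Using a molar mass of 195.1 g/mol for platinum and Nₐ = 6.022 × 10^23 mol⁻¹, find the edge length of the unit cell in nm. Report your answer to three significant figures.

0.392 nm

With Z = 4 atoms per FCC cell, a³ = Z·M/(N_A·ρ) = 4 × 195.1 / (6.022 × 10²³ × 21.50 g/cm³) = 6.028 × 10^-23 cm³.
a = (6.028 × 10^-23)^(1/3) = 3.921 × 10^-8 cm = 0.392 nm.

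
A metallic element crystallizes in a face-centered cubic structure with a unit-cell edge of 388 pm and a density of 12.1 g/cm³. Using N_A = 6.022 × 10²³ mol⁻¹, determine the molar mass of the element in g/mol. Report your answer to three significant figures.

An FCC cell has Z = 4 atoms; a = 3.880 × 10^-8 cm.
M = ρ·N_A·a³/Z = 12.1 × 6.022 × 10²³ × 5.841 × 10^-23 / 4 = 106 g/mol.

106 g/mol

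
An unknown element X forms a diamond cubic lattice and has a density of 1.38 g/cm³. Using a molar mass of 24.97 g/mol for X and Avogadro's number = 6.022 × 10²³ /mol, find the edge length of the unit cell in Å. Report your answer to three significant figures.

6.22 Å

With Z = 8 atoms per diamond cubic cell, a³ = Z·M/(N_A·ρ) = 8 × 24.97 / (6.022 × 10²³ × 1.380 g/cm³) = 2.404 × 10^-22 cm³.
a = (2.404 × 10^-22)^(1/3) = 6.218 × 10^-8 cm = 6.22 Å.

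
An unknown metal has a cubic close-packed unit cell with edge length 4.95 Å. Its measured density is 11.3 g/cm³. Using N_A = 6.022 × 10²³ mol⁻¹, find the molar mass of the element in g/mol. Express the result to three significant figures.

206 g/mol

An FCC cell has Z = 4 atoms; a = 4.950 × 10^-8 cm.
M = ρ·N_A·a³/Z = 11.3 × 6.022 × 10²³ × 1.213 × 10^-22 / 4 = 206 g/mol.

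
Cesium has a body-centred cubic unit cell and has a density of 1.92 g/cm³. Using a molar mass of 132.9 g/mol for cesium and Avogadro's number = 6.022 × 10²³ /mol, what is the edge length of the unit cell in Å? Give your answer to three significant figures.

With Z = 2 atoms per BCC cell, a³ = Z·M/(N_A·ρ) = 2 × 132.9 / (6.022 × 10²³ × 1.920 g/cm³) = 2.299 × 10^-22 cm³.
a = (2.299 × 10^-22)^(1/3) = 6.126 × 10^-8 cm = 6.13 Å.

6.13 Å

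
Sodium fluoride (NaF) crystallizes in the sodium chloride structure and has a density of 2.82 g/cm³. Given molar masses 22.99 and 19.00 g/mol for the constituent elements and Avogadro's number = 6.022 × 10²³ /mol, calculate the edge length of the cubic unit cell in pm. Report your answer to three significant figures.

462 pm

M(NaF) = 41.99 g/mol; Z = 4 formula units per cell.
a³ = Z·M/(N_A·ρ) = 4 × 41.99 / (6.022 × 10²³ × 2.82) = 9.890 × 10^-23 cm³, so a = 4.625 × 10^-8 cm = 462 pm.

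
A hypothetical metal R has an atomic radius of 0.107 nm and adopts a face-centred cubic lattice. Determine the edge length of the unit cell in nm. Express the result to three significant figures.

In an FCC lattice, atoms touch along the face diagonal, so √2·a = 4r.
a = 4r/√2 = 4 × 0.107 / 1.4142 = 0.303 nm.

0.303 nm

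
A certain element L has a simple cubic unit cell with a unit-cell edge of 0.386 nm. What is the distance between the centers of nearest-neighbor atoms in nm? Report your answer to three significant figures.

0.386 nm

In a simple cubic structure, atoms touch along the cell edge, so a = 2r; the nearest-neighbor distance equals 2r = 1.000·a.
d = 1.000 × 0.386 = 0.386 nm.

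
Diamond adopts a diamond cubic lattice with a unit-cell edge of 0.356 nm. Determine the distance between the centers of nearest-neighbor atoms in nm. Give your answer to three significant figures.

In a diamond cubic structure, nearest neighbors lie along the body diagonal with √3·a = 8r; the nearest-neighbor distance equals 2r = 0.4330·a.
d = 0.4330 × 0.356 = 0.154 nm.

0.154 nm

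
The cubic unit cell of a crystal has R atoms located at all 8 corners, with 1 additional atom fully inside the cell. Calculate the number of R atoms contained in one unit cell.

2

Corner atoms are shared by 8 cells (1/8 each), interior atoms are unshared.
Net atoms = 8 × 1/8 + 1 = 1 + 1 = 2.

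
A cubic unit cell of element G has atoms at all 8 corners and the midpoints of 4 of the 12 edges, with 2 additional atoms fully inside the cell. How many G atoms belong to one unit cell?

4

Corner atoms are shared by 8 cells (1/8 each), edge atoms by 4 (1/4 each), interior atoms are unshared.
Net atoms = 8 × 1/8 + 4 × 1/4 + 2 = 1 + 1 + 2 = 4.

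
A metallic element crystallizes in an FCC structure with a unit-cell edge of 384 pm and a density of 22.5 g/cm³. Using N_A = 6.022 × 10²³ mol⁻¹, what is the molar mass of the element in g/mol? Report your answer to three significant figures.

An FCC cell has Z = 4 atoms; a = 3.840 × 10^-8 cm.
M = ρ·N_A·a³/Z = 22.5 × 6.022 × 10²³ × 5.662 × 10^-23 / 4 = 192 g/mol.

192 g/mol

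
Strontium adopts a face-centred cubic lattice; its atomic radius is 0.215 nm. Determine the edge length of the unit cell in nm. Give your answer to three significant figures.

0.608 nm

In an FCC lattice, atoms touch along the face diagonal, so √2·a = 4r.
a = 4r/√2 = 4 × 0.215 / 1.4142 = 0.608 nm.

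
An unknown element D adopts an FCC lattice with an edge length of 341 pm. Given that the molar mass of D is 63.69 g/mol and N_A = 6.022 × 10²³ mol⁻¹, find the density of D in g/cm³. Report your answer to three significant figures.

10.7 g/cm³

An FCC unit cell contains Z = 4 atoms.
Cell volume: a³ = (341 pm)³ = (3.410 × 10^-8 cm)³ = 3.965 × 10^-23 cm³.
ρ = Z·M/(N_A·a³) = 4 × 63.69 / (6.022 × 10²³ × 3.965 × 10^-23) = 10.67 g/cm³.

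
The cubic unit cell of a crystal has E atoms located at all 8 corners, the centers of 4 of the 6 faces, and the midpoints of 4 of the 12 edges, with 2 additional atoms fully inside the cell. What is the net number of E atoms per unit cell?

6

Corner atoms are shared by 8 cells (1/8 each), face atoms by 2 (1/2 each), edge atoms by 4 (1/4 each), interior atoms are unshared.
Net atoms = 8 × 1/8 + 4 × 1/2 + 4 × 1/4 + 2 = 1 + 2 + 1 + 2 = 6.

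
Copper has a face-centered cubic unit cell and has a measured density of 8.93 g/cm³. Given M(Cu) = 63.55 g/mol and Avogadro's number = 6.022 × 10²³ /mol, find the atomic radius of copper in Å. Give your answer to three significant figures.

1.28 Å

For an FCC cell (Z = 4), a³ = Z·M/(N_A·ρ) = 4 × 63.55 / (6.022 × 10²³ × 8.930) = 4.727 × 10^-23 cm³, so a = 3.616 × 10^-8 cm = 3.616 Å.
Atoms touch along the face diagonal, so √2·a = 4r, so r = 0.3536 × a = 1.28 Å.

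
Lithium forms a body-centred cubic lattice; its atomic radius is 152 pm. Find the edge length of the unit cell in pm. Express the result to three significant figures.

In a BCC lattice, atoms touch along the body diagonal, so √3·a = 4r.
a = 4r/√3 = 4 × 152 / 1.7321 = 351 pm.

351 pm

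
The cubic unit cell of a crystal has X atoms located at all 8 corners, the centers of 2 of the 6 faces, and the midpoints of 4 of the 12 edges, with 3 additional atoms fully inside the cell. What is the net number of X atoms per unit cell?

6

Corner atoms are shared by 8 cells (1/8 each), face atoms by 2 (1/2 each), edge atoms by 4 (1/4 each), interior atoms are unshared.
Net atoms = 8 × 1/8 + 2 × 1/2 + 4 × 1/4 + 3 = 1 + 1 + 1 + 3 = 6.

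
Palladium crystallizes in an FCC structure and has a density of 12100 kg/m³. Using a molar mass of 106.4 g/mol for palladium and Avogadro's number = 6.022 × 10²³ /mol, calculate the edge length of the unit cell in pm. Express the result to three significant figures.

388 pm

With Z = 4 atoms per FCC cell, a³ = Z·M/(N_A·ρ) = 4 × 106.4 / (6.022 × 10²³ × 12.10 g/cm³) = 5.841 × 10^-23 cm³.
a = (5.841 × 10^-23)^(1/3) = 3.880 × 10^-8 cm = 388 pm.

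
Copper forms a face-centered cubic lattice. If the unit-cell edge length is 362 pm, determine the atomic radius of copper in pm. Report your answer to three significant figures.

In an FCC lattice, atoms touch along the face diagonal, so √2·a = 4r.
r = √2·a/4 = 1.4142 × 362 / 4 = 128 pm.

128 pm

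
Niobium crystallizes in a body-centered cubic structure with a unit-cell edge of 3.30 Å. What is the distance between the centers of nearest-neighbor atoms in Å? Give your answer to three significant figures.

In a BCC structure, atoms touch along the body diagonal, so √3·a = 4r; the nearest-neighbor distance equals 2r = 0.8660·a.
d = 0.8660 × 3.30 = 2.86 Å.

2.86 Å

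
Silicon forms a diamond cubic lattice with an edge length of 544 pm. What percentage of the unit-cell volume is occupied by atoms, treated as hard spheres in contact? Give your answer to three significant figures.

34.0%

In a diamond cubic lattice nearest neighbors lie along the body diagonal with √3·a = 8r, so r = 0.2165a = 117.8 pm.
Packing fraction = Z·(4/3)πr³ / a³ = 8 × (4/3)π × (117.8)³ / (544)³ = 0.3401 = 34.0%.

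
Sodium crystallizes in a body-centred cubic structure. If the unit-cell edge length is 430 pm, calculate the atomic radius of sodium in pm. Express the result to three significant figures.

In a BCC lattice, atoms touch along the body diagonal, so √3·a = 4r.
r = √3·a/4 = 1.7321 × 430 / 4 = 186 pm.

186 pm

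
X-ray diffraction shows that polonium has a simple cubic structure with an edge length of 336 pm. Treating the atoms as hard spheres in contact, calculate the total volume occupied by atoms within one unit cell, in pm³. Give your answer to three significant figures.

In a simple cubic lattice atoms touch along the cell edge, so a = 2r, so r = 0.5000a = 168.0 pm.
V_atoms = Z × (4/3)πr³ = 1 × (4/3)π × (168.0)³ = 1.99 × 10^7 pm³.

1.99 × 10^7 pm³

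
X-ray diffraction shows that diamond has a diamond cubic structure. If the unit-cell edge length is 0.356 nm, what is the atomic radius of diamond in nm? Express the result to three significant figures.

0.0771 nm

In a diamond cubic lattice, nearest neighbors lie along the body diagonal with √3·a = 8r.
r = √3·a/8 = 1.7321 × 0.356 / 8 = 0.0771 nm.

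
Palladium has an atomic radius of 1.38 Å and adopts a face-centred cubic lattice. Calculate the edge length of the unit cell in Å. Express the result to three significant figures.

3.90 Å

In an FCC lattice, atoms touch along the face diagonal, so √2·a = 4r.
a = 4r/√2 = 4 × 1.38 / 1.4142 = 3.90 Å.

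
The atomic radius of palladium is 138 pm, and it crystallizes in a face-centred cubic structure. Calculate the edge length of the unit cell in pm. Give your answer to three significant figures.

390 pm

In an FCC lattice, atoms touch along the face diagonal, so √2·a = 4r.
a = 4r/√2 = 4 × 138 / 1.4142 = 390 pm.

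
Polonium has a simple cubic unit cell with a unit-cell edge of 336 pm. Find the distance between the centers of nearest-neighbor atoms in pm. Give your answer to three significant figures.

In a simple cubic structure, atoms touch along the cell edge, so a = 2r; the nearest-neighbor distance equals 2r = 1.000·a.
d = 1.000 × 336 = 336 pm.

336 pm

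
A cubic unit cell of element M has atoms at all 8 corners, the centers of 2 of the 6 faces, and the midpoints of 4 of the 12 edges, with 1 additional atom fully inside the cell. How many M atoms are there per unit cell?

Corner atoms are shared by 8 cells (1/8 each), face atoms by 2 (1/2 each), edge atoms by 4 (1/4 each), interior atoms are unshared.
Net atoms = 8 × 1/8 + 2 × 1/2 + 4 × 1/4 + 1 = 1 + 1 + 1 + 1 = 4.

4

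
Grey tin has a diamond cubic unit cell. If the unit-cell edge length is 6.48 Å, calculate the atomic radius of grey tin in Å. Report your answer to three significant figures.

1.40 Å

In a diamond cubic lattice, nearest neighbors lie along the body diagonal with √3·a = 8r.
r = √3·a/8 = 1.7321 × 6.48 / 8 = 1.40 Å.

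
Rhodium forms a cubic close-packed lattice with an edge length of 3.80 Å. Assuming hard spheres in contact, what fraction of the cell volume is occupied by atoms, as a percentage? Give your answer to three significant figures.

In an FCC lattice atoms touch along the face diagonal, so √2·a = 4r, so r = 0.3536a = 1.344 Å.
Packing fraction = Z·(4/3)πr³ / a³ = 4 × (4/3)π × (1.344)³ / (3.80)³ = 0.7405 = 74.0%.

74.0%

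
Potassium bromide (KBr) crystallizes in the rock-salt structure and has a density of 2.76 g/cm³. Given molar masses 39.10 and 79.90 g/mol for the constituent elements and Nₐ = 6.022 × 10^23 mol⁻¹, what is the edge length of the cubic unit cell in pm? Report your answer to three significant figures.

M(KBr) = 119.0 g/mol; Z = 4 formula units per cell.
a³ = Z·M/(N_A·ρ) = 4 × 119.0 / (6.022 × 10²³ × 2.76) = 2.864 × 10^-22 cm³, so a = 6.592 × 10^-8 cm = 659 pm.

659 pm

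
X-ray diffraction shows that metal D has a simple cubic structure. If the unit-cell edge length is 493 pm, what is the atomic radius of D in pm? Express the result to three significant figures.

In a simple cubic lattice, atoms touch along the cell edge, so a = 2r.
r = a/2 = 493/2 = 247 pm.

247 pm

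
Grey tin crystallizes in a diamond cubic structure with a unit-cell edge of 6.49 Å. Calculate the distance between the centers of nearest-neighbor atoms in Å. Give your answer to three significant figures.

In a diamond cubic structure, nearest neighbors lie along the body diagonal with √3·a = 8r; the nearest-neighbor distance equals 2r = 0.4330·a.
d = 0.4330 × 6.49 = 2.81 Å.

2.81 Å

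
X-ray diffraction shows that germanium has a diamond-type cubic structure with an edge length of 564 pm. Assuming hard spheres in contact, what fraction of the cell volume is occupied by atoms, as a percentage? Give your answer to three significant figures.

In a diamond cubic lattice nearest neighbors lie along the body diagonal with √3·a = 8r, so r = 0.2165a = 122.1 pm.
Packing fraction = Z·(4/3)πr³ / a³ = 8 × (4/3)π × (122.1)³ / (564)³ = 0.3401 = 34.0%.

34.0%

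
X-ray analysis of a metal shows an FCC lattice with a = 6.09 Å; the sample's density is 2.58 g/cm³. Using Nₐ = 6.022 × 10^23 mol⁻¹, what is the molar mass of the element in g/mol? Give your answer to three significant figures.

An FCC cell has Z = 4 atoms; a = 6.090 × 10^-8 cm.
M = ρ·N_A·a³/Z = 2.58 × 6.022 × 10²³ × 2.259 × 10^-22 / 4 = 87.7 g/mol.

87.7 g/mol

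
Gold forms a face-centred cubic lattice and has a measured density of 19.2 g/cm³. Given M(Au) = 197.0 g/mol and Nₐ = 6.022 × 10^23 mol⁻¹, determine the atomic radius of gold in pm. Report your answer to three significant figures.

For an FCC cell (Z = 4), a³ = Z·M/(N_A·ρ) = 4 × 197.0 / (6.022 × 10²³ × 19.20) = 6.815 × 10^-23 cm³, so a = 4.085 × 10^-8 cm = 408.5 pm.
Atoms touch along the face diagonal, so √2·a = 4r, so r = 0.3536 × a = 144 pm.

144 pm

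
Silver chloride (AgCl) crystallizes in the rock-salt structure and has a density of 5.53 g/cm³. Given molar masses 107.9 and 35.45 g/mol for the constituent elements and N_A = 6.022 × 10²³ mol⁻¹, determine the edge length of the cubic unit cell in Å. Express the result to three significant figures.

5.56 Å

M(AgCl) = 143.35 g/mol; Z = 4 formula units per cell.
a³ = Z·M/(N_A·ρ) = 4 × 143.35 / (6.022 × 10²³ × 5.53) = 1.722 × 10^-22 cm³, so a = 5.563 × 10^-8 cm = 5.56 Å.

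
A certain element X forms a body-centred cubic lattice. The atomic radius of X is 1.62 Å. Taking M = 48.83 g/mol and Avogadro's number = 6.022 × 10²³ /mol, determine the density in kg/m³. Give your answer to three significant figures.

3100 kg/m³

In a BCC lattice, atoms touch along the body diagonal, so √3·a = 4r, giving a = 3.741 Å = 3.741 × 10^-8 cm.
With Z = 2, ρ = Z·M/(N_A·a³) = 2 × 48.83 / (6.022 × 10²³ × 5.237 × 10^-23) = 3.097 g/cm³ = 3100 kg/m³.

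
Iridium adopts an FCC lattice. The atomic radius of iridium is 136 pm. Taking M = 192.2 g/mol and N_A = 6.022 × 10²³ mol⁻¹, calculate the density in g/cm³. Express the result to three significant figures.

In an FCC lattice, atoms touch along the face diagonal, so √2·a = 4r, giving a = 384.7 pm = 3.847 × 10^-8 cm.
With Z = 4, ρ = Z·M/(N_A·a³) = 4 × 192.2 / (6.022 × 10²³ × 5.692 × 10^-23) = 22.43 g/cm³.

22.4 g/cm³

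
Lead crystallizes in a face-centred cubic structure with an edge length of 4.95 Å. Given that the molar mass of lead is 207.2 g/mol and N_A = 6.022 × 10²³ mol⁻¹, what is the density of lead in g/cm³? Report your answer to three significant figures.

An FCC unit cell contains Z = 4 atoms.
Cell volume: a³ = (4.95 Å)³ = (4.950 × 10^-8 cm)³ = 1.213 × 10^-22 cm³.
ρ = Z·M/(N_A·a³) = 4 × 207.2 / (6.022 × 10²³ × 1.213 × 10^-22) = 11.35 g/cm³.

11.3 g/cm³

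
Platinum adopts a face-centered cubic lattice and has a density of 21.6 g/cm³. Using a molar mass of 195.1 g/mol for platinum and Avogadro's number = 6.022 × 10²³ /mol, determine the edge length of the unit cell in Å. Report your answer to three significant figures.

With Z = 4 atoms per FCC cell, a³ = Z·M/(N_A·ρ) = 4 × 195.1 / (6.022 × 10²³ × 21.60 g/cm³) = 6.000 × 10^-23 cm³.
a = (6.000 × 10^-23)^(1/3) = 3.915 × 10^-8 cm = 3.91 Å.

3.91 Å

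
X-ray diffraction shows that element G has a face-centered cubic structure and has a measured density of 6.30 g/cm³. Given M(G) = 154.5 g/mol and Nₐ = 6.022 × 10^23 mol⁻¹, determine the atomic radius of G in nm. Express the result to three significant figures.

0.193 nm

For an FCC cell (Z = 4), a³ = Z·M/(N_A·ρ) = 4 × 154.5 / (6.022 × 10²³ × 6.300) = 1.629 × 10^-22 cm³, so a = 5.461 × 10^-8 cm = 0.5461 nm.
Atoms touch along the face diagonal, so √2·a = 4r, so r = 0.3536 × a = 0.193 nm.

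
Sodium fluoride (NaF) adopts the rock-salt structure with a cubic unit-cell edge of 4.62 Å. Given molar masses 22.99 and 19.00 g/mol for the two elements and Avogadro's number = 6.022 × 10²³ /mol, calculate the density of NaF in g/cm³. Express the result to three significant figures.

The rock-salt structure contains Z = 4 formula units per cell; M(NaF) = 22.99 + 19.00 = 41.99 g/mol.
a³ = (4.620 × 10^-8 cm)³ = 9.861 × 10^-23 cm³.
ρ = 4 × 41.99 / (6.022 × 10²³ × 9.861 × 10^-23) = 2.828 g/cm³.

2.83 g/cm³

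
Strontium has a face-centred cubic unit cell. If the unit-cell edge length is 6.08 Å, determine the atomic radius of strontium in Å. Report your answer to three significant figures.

In an FCC lattice, atoms touch along the face diagonal, so √2·a = 4r.
r = √2·a/4 = 1.4142 × 6.08 / 4 = 2.15 Å.

2.15 Å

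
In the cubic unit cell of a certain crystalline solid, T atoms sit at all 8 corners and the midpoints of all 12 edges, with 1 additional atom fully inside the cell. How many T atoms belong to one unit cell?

Corner atoms are shared by 8 cells (1/8 each), edge atoms by 4 (1/4 each), interior atoms are unshared.
Net atoms = 8 × 1/8 + 12 × 1/4 + 1 = 1 + 3 + 1 = 5.

5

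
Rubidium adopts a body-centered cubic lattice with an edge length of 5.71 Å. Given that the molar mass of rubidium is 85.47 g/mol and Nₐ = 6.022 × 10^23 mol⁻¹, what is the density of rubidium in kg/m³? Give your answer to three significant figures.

1520 kg/m³

A BCC unit cell contains Z = 2 atoms.
Cell volume: a³ = (5.71 Å)³ = (5.710 × 10^-8 cm)³ = 1.862 × 10^-22 cm³.
ρ = Z·M/(N_A·a³) = 2 × 85.47 / (6.022 × 10²³ × 1.862 × 10^-22) = 1.525 g/cm³ = 1520 kg/m³.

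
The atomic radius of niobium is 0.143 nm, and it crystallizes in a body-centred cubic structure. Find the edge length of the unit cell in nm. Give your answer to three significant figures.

0.330 nm

In a BCC lattice, atoms touch along the body diagonal, so √3·a = 4r.
a = 4r/√3 = 4 × 0.143 / 1.7321 = 0.330 nm.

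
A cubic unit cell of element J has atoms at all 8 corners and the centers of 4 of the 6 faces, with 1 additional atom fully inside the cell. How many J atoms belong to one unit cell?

Corner atoms are shared by 8 cells (1/8 each), face atoms by 2 (1/2 each), interior atoms are unshared.
Net atoms = 8 × 1/8 + 4 × 1/2 + 1 = 1 + 2 + 1 = 4.

4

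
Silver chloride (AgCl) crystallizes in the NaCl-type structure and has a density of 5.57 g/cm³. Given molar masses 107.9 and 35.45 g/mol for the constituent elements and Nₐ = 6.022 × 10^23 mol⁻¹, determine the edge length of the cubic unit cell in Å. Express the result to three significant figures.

5.55 Å

M(AgCl) = 143.35 g/mol; Z = 4 formula units per cell.
a³ = Z·M/(N_A·ρ) = 4 × 143.35 / (6.022 × 10²³ × 5.57) = 1.709 × 10^-22 cm³, so a = 5.550 × 10^-8 cm = 5.55 Å.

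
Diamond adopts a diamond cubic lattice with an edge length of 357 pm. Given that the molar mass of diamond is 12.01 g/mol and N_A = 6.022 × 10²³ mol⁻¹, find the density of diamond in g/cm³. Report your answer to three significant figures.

3.51 g/cm³

A diamond cubic unit cell contains Z = 8 atoms.
Cell volume: a³ = (357 pm)³ = (3.570 × 10^-8 cm)³ = 4.550 × 10^-23 cm³.
ρ = Z·M/(N_A·a³) = 8 × 12.01 / (6.022 × 10²³ × 4.550 × 10^-23) = 3.507 g/cm³.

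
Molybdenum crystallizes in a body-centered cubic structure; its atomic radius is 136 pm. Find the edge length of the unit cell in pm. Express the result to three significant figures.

314 pm

In a BCC lattice, atoms touch along the body diagonal, so √3·a = 4r.
a = 4r/√3 = 4 × 136 / 1.7321 = 314 pm.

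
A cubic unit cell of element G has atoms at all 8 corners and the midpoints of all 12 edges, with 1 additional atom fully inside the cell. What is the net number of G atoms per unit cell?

Corner atoms are shared by 8 cells (1/8 each), edge atoms by 4 (1/4 each), interior atoms are unshared.
Net atoms = 8 × 1/8 + 12 × 1/4 + 1 = 1 + 3 + 1 = 5.

5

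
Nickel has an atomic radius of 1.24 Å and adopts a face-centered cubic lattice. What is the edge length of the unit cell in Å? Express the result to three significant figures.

3.51 Å

In an FCC lattice, atoms touch along the face diagonal, so √2·a = 4r.
a = 4r/√2 = 4 × 1.24 / 1.4142 = 3.51 Å.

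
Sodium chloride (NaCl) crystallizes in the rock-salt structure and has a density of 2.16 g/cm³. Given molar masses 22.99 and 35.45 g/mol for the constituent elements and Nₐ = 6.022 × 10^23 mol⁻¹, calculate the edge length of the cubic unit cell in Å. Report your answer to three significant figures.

5.64 Å

M(NaCl) = 58.44 g/mol; Z = 4 formula units per cell.
a³ = Z·M/(N_A·ρ) = 4 × 58.44 / (6.022 × 10²³ × 2.16) = 1.797 × 10^-22 cm³, so a = 5.643 × 10^-8 cm = 5.64 Å.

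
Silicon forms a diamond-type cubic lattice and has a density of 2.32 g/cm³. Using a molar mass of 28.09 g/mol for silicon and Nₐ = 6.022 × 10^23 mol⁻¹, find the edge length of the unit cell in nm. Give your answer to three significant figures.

0.544 nm

With Z = 8 atoms per diamond cubic cell, a³ = Z·M/(N_A·ρ) = 8 × 28.09 / (6.022 × 10²³ × 2.320 g/cm³) = 1.608 × 10^-22 cm³.
a = (1.608 × 10^-22)^(1/3) = 5.438 × 10^-8 cm = 0.544 nm.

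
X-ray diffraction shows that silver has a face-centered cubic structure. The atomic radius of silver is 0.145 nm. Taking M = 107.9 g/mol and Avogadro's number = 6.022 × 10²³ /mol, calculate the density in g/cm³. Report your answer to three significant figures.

10.4 g/cm³

In an FCC lattice, atoms touch along the face diagonal, so √2·a = 4r, giving a = 0.4101 nm = 4.101 × 10^-8 cm.
With Z = 4, ρ = Z·M/(N_A·a³) = 4 × 107.9 / (6.022 × 10²³ × 6.898 × 10^-23) = 10.39 g/cm³.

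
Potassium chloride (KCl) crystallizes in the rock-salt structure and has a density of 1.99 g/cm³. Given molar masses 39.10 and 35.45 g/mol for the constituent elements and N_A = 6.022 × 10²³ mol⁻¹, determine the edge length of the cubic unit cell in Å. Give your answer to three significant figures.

M(KCl) = 74.55 g/mol; Z = 4 formula units per cell.
a³ = Z·M/(N_A·ρ) = 4 × 74.55 / (6.022 × 10²³ × 1.99) = 2.488 × 10^-22 cm³, so a = 6.290 × 10^-8 cm = 6.29 Å.

6.29 Å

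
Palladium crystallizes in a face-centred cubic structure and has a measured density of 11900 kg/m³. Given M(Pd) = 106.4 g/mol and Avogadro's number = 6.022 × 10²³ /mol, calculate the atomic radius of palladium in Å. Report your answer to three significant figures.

For an FCC cell (Z = 4), a³ = Z·M/(N_A·ρ) = 4 × 106.4 / (6.022 × 10²³ × 11.90) = 5.939 × 10^-23 cm³, so a = 3.902 × 10^-8 cm = 3.902 Å.
Atoms touch along the face diagonal, so √2·a = 4r, so r = 0.3536 × a = 1.38 Å.

1.38 Å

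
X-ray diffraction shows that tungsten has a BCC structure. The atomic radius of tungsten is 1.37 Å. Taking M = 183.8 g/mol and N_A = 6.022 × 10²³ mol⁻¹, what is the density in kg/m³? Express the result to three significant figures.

In a BCC lattice, atoms touch along the body diagonal, so √3·a = 4r, giving a = 3.164 Å = 3.164 × 10^-8 cm.
With Z = 2, ρ = Z·M/(N_A·a³) = 2 × 183.8 / (6.022 × 10²³ × 3.167 × 10^-23) = 19.27 g/cm³ = 19300 kg/m³.

19300 kg/m³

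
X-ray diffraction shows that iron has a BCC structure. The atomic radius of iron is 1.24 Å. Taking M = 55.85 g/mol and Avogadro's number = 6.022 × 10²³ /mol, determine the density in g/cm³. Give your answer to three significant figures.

In a BCC lattice, atoms touch along the body diagonal, so √3·a = 4r, giving a = 2.864 Å = 2.864 × 10^-8 cm.
With Z = 2, ρ = Z·M/(N_A·a³) = 2 × 55.85 / (6.022 × 10²³ × 2.348 × 10^-23) = 7.899 g/cm³.

7.90 g/cm³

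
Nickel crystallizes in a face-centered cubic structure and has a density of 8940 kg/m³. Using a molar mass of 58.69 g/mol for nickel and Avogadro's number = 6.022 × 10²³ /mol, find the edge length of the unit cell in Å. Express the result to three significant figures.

With Z = 4 atoms per FCC cell, a³ = Z·M/(N_A·ρ) = 4 × 58.69 / (6.022 × 10²³ × 8.940 g/cm³) = 4.361 × 10^-23 cm³.
a = (4.361 × 10^-23)^(1/3) = 3.520 × 10^-8 cm = 3.52 Å.

3.52 Å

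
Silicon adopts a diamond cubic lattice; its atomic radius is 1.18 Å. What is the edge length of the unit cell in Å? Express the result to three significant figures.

In a diamond cubic lattice, nearest neighbors lie along the body diagonal with √3·a = 8r.
a = 8r/√3 = 8 × 1.18 / 1.7321 = 5.45 Å.

5.45 Å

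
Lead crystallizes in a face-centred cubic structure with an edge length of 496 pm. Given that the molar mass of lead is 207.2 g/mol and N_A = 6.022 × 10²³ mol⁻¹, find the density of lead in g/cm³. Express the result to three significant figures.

11.3 g/cm³

An FCC unit cell contains Z = 4 atoms.
Cell volume: a³ = (496 pm)³ = (4.960 × 10^-8 cm)³ = 1.220 × 10^-22 cm³.
ρ = Z·M/(N_A·a³) = 4 × 207.2 / (6.022 × 10²³ × 1.220 × 10^-22) = 11.28 g/cm³.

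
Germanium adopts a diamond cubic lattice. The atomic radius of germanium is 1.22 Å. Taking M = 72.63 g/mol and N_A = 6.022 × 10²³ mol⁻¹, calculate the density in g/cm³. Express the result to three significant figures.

In a diamond cubic lattice, nearest neighbors lie along the body diagonal with √3·a = 8r, giving a = 5.635 Å = 5.635 × 10^-8 cm.
With Z = 8, ρ = Z·M/(N_A·a³) = 8 × 72.63 / (6.022 × 10²³ × 1.789 × 10^-22) = 5.393 g/cm³.

5.39 g/cm³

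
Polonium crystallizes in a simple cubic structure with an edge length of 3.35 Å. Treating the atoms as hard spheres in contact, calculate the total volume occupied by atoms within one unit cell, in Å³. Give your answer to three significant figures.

19.7 Å³

In a simple cubic lattice atoms touch along the cell edge, so a = 2r, so r = 0.5000a = 1.675 Å.
V_atoms = Z × (4/3)πr³ = 1 × (4/3)π × (1.675)³ = 19.7 Å³.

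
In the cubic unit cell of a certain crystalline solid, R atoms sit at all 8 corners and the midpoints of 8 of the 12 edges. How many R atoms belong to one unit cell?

Corner atoms are shared by 8 cells (1/8 each), edge atoms by 4 (1/4 each).
Net atoms = 8 × 1/8 + 8 × 1/4 = 1 + 2 = 3.

3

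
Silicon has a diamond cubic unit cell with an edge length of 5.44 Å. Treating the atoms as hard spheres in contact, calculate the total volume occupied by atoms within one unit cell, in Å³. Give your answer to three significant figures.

In a diamond cubic lattice nearest neighbors lie along the body diagonal with √3·a = 8r, so r = 0.2165a = 1.178 Å.
V_atoms = Z × (4/3)πr³ = 8 × (4/3)π × (1.178)³ = 54.8 Å³.

54.8 Å³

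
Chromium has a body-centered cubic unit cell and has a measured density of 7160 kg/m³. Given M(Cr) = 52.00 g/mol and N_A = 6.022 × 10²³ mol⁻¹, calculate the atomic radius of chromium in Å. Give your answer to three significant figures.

For a BCC cell (Z = 2), a³ = Z·M/(N_A·ρ) = 2 × 52.00 / (6.022 × 10²³ × 7.160) = 2.412 × 10^-23 cm³, so a = 2.889 × 10^-8 cm = 2.889 Å.
Atoms touch along the body diagonal, so √3·a = 4r, so r = 0.4330 × a = 1.25 Å.

1.25 Å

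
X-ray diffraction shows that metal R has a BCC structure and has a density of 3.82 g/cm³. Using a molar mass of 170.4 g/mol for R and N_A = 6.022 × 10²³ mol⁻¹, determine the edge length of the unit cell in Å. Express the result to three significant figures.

5.29 Å

With Z = 2 atoms per BCC cell, a³ = Z·M/(N_A·ρ) = 2 × 170.4 / (6.022 × 10²³ × 3.820 g/cm³) = 1.481 × 10^-22 cm³.
a = (1.481 × 10^-22)^(1/3) = 5.291 × 10^-8 cm = 5.29 Å.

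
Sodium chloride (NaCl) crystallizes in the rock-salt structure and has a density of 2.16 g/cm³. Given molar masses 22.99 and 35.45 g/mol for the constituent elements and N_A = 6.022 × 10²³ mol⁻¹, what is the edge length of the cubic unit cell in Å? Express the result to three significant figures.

5.64 Å

M(NaCl) = 58.44 g/mol; Z = 4 formula units per cell.
a³ = Z·M/(N_A·ρ) = 4 × 58.44 / (6.022 × 10²³ × 2.16) = 1.797 × 10^-22 cm³, so a = 5.643 × 10^-8 cm = 5.64 Å.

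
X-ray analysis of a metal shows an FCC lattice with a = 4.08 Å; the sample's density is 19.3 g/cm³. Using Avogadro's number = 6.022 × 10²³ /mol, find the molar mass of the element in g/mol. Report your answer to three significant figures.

197 g/mol

An FCC cell has Z = 4 atoms; a = 4.080 × 10^-8 cm.
M = ρ·N_A·a³/Z = 19.3 × 6.022 × 10²³ × 6.792 × 10^-23 / 4 = 197 g/mol.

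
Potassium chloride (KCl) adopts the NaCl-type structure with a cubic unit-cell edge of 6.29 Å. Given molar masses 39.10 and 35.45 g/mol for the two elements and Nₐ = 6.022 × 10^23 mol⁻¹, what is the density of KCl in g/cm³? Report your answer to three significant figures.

1.99 g/cm³

The NaCl-type structure contains Z = 4 formula units per cell; M(KCl) = 39.10 + 35.45 = 74.55 g/mol.
a³ = (6.290 × 10^-8 cm)³ = 2.489 × 10^-22 cm³.
ρ = 4 × 74.55 / (6.022 × 10²³ × 2.489 × 10^-22) = 1.990 g/cm³.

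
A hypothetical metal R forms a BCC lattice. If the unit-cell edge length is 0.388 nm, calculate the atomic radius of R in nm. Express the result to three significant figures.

In a BCC lattice, atoms touch along the body diagonal, so √3·a = 4r.
r = √3·a/4 = 1.7321 × 0.388 / 4 = 0.168 nm.

0.168 nm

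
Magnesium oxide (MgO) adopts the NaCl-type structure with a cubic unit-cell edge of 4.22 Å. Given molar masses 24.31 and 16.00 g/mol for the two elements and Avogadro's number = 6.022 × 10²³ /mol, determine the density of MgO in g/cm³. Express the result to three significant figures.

3.56 g/cm³

The NaCl-type structure contains Z = 4 formula units per cell; M(MgO) = 24.31 + 16.00 = 40.31 g/mol.
a³ = (4.220 × 10^-8 cm)³ = 7.515 × 10^-23 cm³.
ρ = 4 × 40.31 / (6.022 × 10²³ × 7.515 × 10^-23) = 3.563 g/cm³.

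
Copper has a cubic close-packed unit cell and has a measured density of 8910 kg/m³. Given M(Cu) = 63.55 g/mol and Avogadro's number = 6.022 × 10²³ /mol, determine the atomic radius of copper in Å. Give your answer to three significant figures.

1.28 Å

For an FCC cell (Z = 4), a³ = Z·M/(N_A·ρ) = 4 × 63.55 / (6.022 × 10²³ × 8.910) = 4.738 × 10^-23 cm³, so a = 3.618 × 10^-8 cm = 3.618 Å.
Atoms touch along the face diagonal, so √2·a = 4r, so r = 0.3536 × a = 1.28 Å.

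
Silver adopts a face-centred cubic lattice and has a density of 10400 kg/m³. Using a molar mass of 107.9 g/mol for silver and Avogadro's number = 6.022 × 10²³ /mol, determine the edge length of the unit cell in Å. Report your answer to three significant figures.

4.10 Å

With Z = 4 atoms per FCC cell, a³ = Z·M/(N_A·ρ) = 4 × 107.9 / (6.022 × 10²³ × 10.40 g/cm³) = 6.891 × 10^-23 cm³.
a = (6.891 × 10^-23)^(1/3) = 4.100 × 10^-8 cm = 4.10 Å.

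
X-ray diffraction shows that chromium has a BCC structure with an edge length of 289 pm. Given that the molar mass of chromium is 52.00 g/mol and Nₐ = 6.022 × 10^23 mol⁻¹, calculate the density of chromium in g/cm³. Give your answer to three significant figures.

A BCC unit cell contains Z = 2 atoms.
Cell volume: a³ = (289 pm)³ = (2.890 × 10^-8 cm)³ = 2.414 × 10^-23 cm³.
ρ = Z·M/(N_A·a³) = 2 × 52.00 / (6.022 × 10²³ × 2.414 × 10^-23) = 7.155 g/cm³.

7.15 g/cm³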